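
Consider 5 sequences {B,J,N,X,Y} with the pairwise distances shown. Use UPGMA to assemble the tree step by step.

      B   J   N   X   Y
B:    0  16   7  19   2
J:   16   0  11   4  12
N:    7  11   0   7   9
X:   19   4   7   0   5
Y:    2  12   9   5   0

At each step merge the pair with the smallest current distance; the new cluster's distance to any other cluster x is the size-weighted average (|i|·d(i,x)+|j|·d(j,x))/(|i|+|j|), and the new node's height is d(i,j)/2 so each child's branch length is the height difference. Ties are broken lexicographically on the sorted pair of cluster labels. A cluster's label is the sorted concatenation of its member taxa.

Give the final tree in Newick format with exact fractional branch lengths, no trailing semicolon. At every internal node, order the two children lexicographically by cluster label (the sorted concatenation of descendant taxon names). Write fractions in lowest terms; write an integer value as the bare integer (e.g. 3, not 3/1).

iteration 1: select B,Y (d=2); attach at lengths (1, 1); label the merged cluster BY
  updated: d(BY,J)=14, d(BY,N)=8, d(BY,X)=12
iteration 2: select J,X (d=4); attach at lengths (2, 2); label the merged cluster JX
  updated: d(BY,JX)=13, d(JX,N)=9
iteration 3: select BY,N (d=8); attach at lengths (3, 4); label the merged cluster BNY
  updated: d(BNY,JX)=35/3
iteration 4: select BNY,JX (d=35/3); attach at lengths (11/6, 23/6); label the merged cluster BJNXY
final tree: (((B:1,Y:1):3,N:4):11/6,(J:2,X:2):23/6)
total length: 56/3

(((B:1,Y:1):3,N:4):11/6,(J:2,X:2):23/6)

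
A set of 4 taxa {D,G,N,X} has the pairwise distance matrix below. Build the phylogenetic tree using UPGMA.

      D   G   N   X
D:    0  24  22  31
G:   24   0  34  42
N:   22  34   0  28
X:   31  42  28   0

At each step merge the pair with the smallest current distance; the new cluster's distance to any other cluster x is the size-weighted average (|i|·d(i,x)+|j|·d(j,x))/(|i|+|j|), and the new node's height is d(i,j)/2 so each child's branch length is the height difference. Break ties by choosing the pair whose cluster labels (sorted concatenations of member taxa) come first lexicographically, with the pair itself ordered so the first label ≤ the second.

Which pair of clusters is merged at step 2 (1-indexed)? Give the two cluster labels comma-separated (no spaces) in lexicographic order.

DN,G

1. join D+N (d=22) ⇒ DN; edges |D|=11, |N|=11
  updated: d(DN,G)=29, d(DN,X)=59/2
2. join DN+G (d=29) ⇒ DGN; edges |DN|=7/2, |G|=29/2
  updated: d(DGN,X)=101/3
3. join DGN+X (d=101/3) ⇒ DGNX; edges |DGN|=7/3, |X|=101/6
final tree: (((D:11,N:11):7/2,G:29/2):7/3,X:101/6)
total length: 355/6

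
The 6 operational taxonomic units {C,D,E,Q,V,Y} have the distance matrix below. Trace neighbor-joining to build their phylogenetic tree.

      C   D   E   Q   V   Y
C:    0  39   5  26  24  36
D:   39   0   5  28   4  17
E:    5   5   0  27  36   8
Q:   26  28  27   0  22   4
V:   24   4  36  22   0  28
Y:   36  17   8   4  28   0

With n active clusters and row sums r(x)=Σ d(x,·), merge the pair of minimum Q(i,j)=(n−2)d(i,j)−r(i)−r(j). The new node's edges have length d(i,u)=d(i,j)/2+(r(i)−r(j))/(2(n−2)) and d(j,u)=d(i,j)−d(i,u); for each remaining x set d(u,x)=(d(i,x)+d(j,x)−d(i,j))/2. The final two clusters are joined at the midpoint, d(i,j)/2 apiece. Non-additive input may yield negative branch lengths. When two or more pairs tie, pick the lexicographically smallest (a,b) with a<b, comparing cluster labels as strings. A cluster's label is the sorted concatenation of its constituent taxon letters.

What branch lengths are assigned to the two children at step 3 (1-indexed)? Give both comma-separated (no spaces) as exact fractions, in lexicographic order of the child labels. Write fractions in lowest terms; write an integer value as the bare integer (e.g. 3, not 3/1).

43/4,43/4

step 1: merge (C,E) at d=5, Q=-191; branch lengths C→69/8, E→-29/8; new cluster CE
  updated: d(CE,D)=39/2, d(CE,Q)=24, d(CE,V)=55/2, d(CE,Y)=39/2
step 2: merge (D,V) at d=4, Q=-138; branch lengths D→-1/6, V→25/6; new cluster DV
  updated: d(CE,DV)=43/2, d(DV,Q)=23, d(DV,Y)=41/2
step 3: merge (CE,DV) at d=43/2, Q=-87; branch lengths CE→43/4, DV→43/4; new cluster CDEV
  updated: d(CDEV,Q)=51/4, d(CDEV,Y)=37/4
step 4: merge (CDEV,Q) at d=51/4, Q=-26; branch lengths CDEV→9, Q→15/4; new cluster CDEQV
  updated: d(CDEQV,Y)=1/4
step 5: merge (CDEQV,Y) at d=1/4; branch lengths CDEQV→1/8, Y→1/8; new cluster CDEQVY
final tree: ((((C:69/8,E:-29/8):43/4,(D:-1/6,V:25/6):43/4):9,Q:15/4):1/8,Y:1/8)
total length: 87/2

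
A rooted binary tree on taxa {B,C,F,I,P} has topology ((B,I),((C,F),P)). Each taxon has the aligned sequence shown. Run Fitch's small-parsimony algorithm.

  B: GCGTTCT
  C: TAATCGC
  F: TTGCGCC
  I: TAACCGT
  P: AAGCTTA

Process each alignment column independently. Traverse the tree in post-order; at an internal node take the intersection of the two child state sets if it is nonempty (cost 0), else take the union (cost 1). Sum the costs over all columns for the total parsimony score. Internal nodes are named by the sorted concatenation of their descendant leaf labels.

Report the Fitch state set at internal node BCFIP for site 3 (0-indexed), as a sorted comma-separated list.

BI@0: {G} ∪ {T} = {G,T} (union, +1)
CF@0: {T} ∩ {T} = {T} (intersection, +0)
CFP@0: {T} ∪ {A} = {A,T} (union, +1)
BCFIP@0: {G,T} ∩ {A,T} = {T} (intersection, +0)
BI@1: {C} ∪ {A} = {A,C} (union, +1)
CF@1: {A} ∪ {T} = {A,T} (union, +1)
CFP@1: {A,T} ∩ {A} = {A} (intersection, +0)
BCFIP@1: {A,C} ∩ {A} = {A} (intersection, +0)
BI@2: {G} ∪ {A} = {A,G} (union, +1)
CF@2: {A} ∪ {G} = {A,G} (union, +1)
CFP@2: {A,G} ∩ {G} = {G} (intersection, +0)
BCFIP@2: {A,G} ∩ {G} = {G} (intersection, +0)
BI@3: {T} ∪ {C} = {C,T} (union, +1)
CF@3: {T} ∪ {C} = {C,T} (union, +1)
CFP@3: {C,T} ∩ {C} = {C} (intersection, +0)
BCFIP@3: {C,T} ∩ {C} = {C} (intersection, +0)
BI@4: {T} ∪ {C} = {C,T} (union, +1)
CF@4: {C} ∪ {G} = {C,G} (union, +1)
CFP@4: {C,G} ∪ {T} = {C,G,T} (union, +1)
BCFIP@4: {C,T} ∩ {C,G,T} = {C,T} (intersection, +0)
BI@5: {C} ∪ {G} = {C,G} (union, +1)
CF@5: {G} ∪ {C} = {C,G} (union, +1)
CFP@5: {C,G} ∪ {T} = {C,G,T} (union, +1)
BCFIP@5: {C,G} ∩ {C,G,T} = {C,G} (intersection, +0)
BI@6: {T} ∩ {T} = {T} (intersection, +0)
CF@6: {C} ∩ {C} = {C} (intersection, +0)
CFP@6: {C} ∪ {A} = {A,C} (union, +1)
BCFIP@6: {T} ∪ {A,C} = {A,C,T} (union, +1)
per-site changes: [2, 2, 2, 2, 3, 3, 2]; total = 16

C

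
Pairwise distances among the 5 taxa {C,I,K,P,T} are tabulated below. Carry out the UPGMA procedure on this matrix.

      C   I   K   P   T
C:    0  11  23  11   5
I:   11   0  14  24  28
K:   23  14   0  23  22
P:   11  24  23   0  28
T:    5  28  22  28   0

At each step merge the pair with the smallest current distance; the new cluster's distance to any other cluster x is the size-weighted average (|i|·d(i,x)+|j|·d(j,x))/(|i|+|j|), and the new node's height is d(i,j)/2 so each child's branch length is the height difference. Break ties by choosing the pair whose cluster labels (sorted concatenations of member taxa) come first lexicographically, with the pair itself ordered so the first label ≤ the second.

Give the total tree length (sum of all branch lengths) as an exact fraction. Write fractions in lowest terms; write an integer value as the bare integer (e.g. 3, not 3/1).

493/12

step 1: merge (C,T) at d=5; branch lengths C→5/2, T→5/2; new cluster CT
  updated: d(CT,I)=39/2, d(CT,K)=45/2, d(CT,P)=39/2
step 2: merge (I,K) at d=14; branch lengths I→7, K→7; new cluster IK
  updated: d(CT,IK)=21, d(IK,P)=47/2
step 3: merge (CT,P) at d=39/2; branch lengths CT→29/4, P→39/4; new cluster CPT
  updated: d(CPT,IK)=131/6
step 4: merge (CPT,IK) at d=131/6; branch lengths CPT→7/6, IK→47/12; new cluster CIKPT
final tree: (((C:5/2,T:5/2):29/4,P:39/4):7/6,(I:7,K:7):47/12)
total length: 493/12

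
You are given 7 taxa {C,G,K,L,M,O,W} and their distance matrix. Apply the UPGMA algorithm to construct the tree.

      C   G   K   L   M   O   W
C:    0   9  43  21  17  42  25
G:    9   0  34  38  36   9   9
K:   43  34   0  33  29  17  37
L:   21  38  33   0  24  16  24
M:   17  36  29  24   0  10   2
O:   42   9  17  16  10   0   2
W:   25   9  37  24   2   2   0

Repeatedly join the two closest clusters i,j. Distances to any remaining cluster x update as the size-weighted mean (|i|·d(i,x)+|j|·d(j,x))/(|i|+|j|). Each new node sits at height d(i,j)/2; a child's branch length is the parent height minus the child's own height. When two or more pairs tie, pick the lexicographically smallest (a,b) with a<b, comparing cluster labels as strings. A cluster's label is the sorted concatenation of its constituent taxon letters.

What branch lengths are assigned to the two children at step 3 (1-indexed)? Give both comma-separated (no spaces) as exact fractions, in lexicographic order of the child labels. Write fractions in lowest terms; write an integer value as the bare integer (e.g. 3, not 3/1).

9/2,9/2

iteration 1: select M,W (d=2); attach at lengths (1, 1); label the merged cluster MW
  updated: d(C,MW)=21, d(G,MW)=45/2, d(K,MW)=33, d(L,MW)=24, d(MW,O)=6
iteration 2: select MW,O (d=6); attach at lengths (2, 3); label the merged cluster MOW
  updated: d(C,MOW)=28, d(G,MOW)=18, d(K,MOW)=83/3, d(L,MOW)=64/3
iteration 3: select C,G (d=9); attach at lengths (9/2, 9/2); label the merged cluster CG
  updated: d(CG,K)=77/2, d(CG,L)=59/2, d(CG,MOW)=23
iteration 4: select L,MOW (d=64/3); attach at lengths (32/3, 23/3); label the merged cluster LMOW
  updated: d(CG,LMOW)=197/8, d(K,LMOW)=29
iteration 5: select CG,LMOW (d=197/8); attach at lengths (125/16, 79/48); label the merged cluster CGLMOW
  updated: d(CGLMOW,K)=193/6
iteration 6: select CGLMOW,K (d=193/6); attach at lengths (181/48, 193/12); label the merged cluster CGKLMOW
final tree: (((C:9/2,G:9/2):125/16,(L:32/3,((M:1,W:1):2,O:3):23/3):79/48):181/48,K:193/12)
total length: 3055/48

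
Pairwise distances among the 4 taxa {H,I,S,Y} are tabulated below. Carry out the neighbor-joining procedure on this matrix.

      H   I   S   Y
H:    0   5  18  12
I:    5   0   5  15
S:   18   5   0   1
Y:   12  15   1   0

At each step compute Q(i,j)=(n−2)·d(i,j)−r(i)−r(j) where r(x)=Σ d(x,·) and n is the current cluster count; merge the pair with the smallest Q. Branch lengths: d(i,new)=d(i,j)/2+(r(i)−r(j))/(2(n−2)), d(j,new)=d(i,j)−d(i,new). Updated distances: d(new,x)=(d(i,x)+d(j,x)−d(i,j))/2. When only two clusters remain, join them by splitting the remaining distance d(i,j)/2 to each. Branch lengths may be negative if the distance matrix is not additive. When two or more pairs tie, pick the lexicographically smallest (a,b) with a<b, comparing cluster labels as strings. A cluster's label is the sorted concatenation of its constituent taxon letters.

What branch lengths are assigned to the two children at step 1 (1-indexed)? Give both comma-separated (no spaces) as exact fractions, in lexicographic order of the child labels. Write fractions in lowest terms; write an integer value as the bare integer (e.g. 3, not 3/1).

5,0

iteration 1: select H,I (d=5, Q=-50); attach at lengths (5, 0); label the merged cluster HI
  updated: d(HI,S)=9, d(HI,Y)=11
iteration 2: select HI,S (d=9, Q=-21); attach at lengths (19/2, -1/2); label the merged cluster HIS
  updated: d(HIS,Y)=3/2
iteration 3: select HIS,Y (d=3/2); attach at lengths (3/4, 3/4); label the merged cluster HISY
final tree: (((H:5,I:0):19/2,S:-1/2):3/4,Y:3/4)
total length: 31/2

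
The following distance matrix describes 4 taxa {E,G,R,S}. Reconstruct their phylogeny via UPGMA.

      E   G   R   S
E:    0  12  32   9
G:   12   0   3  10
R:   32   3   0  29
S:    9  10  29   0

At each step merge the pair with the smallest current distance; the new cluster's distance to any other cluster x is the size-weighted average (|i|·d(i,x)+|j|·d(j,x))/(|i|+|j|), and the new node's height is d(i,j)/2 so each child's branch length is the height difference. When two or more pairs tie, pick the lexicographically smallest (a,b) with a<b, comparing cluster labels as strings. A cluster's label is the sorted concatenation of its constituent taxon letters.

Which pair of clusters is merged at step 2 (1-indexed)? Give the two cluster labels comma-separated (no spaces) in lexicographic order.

E,S

1. join G+R (d=3) ⇒ GR; edges |G|=3/2, |R|=3/2
  updated: d(E,GR)=22, d(GR,S)=39/2
2. join E+S (d=9) ⇒ ES; edges |E|=9/2, |S|=9/2
  updated: d(ES,GR)=83/4
3. join ES+GR (d=83/4) ⇒ EGRS; edges |ES|=47/8, |GR|=71/8
final tree: ((E:9/2,S:9/2):47/8,(G:3/2,R:3/2):71/8)
total length: 107/4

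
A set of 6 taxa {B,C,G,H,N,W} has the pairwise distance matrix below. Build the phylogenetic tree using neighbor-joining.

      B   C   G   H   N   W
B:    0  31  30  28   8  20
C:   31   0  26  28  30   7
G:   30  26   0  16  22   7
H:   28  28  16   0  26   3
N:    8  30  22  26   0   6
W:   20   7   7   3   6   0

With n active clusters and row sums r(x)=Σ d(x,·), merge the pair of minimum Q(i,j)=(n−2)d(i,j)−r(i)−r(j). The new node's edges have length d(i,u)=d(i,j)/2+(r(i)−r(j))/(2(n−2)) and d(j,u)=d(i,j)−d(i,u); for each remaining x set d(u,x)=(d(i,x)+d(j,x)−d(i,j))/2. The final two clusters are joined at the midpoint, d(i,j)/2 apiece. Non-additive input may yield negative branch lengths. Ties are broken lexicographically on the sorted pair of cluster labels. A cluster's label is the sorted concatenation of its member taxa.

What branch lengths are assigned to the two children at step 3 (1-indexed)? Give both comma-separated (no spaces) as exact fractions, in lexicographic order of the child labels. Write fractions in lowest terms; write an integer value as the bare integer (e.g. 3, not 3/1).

97/8,19/8

1. join B+N (d=8, Q=-177) ⇒ BN; edges |B|=57/8, |N|=7/8
  updated: d(BN,C)=53/2, d(BN,G)=22, d(BN,H)=23, d(BN,W)=9
2. join G+H (d=16, Q=-93) ⇒ GH; edges |G|=49/6, |H|=47/6
  updated: d(BN,GH)=29/2, d(C,GH)=19, d(GH,W)=-3
3. join BN+GH (d=29/2, Q=-103/2) ⇒ BGHN; edges |BN|=97/8, |GH|=19/8
  updated: d(BGHN,C)=31/2, d(BGHN,W)=-17/4
4. join BGHN+C (d=31/2, Q=-73/4) ⇒ BCGHN; edges |BGHN|=17/8, |C|=107/8
  updated: d(BCGHN,W)=-51/8
5. join BCGHN+W (d=-51/8) ⇒ BCGHNW; edges |BCGHN|=-51/16, |W|=-51/16
final tree: ((((B:57/8,N:7/8):97/8,(G:49/6,H:47/6):19/8):17/8,C:107/8):-51/16,W:-51/16)
total length: 381/8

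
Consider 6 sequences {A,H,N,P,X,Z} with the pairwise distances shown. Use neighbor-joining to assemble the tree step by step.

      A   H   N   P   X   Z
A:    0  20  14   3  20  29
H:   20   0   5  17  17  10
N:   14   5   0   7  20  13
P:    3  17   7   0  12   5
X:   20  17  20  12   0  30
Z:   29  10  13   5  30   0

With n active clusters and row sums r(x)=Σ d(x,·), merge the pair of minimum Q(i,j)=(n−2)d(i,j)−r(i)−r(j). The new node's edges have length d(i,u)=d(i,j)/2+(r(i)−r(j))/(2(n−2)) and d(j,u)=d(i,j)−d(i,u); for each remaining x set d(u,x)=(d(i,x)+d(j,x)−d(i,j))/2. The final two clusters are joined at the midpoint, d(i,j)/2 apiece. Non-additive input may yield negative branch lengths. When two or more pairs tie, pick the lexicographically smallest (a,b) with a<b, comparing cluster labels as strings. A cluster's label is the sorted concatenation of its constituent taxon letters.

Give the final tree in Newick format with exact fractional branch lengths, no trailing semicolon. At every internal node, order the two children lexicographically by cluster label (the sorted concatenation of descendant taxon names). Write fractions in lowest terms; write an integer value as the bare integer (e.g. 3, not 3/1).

1. join A+P (d=3, Q=-118) ⇒ AP; edges |A|=27/4, |P|=-15/4
  updated: d(AP,H)=17, d(AP,N)=9, d(AP,X)=29/2, d(AP,Z)=31/2
2. join AP+X (d=29/2, Q=-94) ⇒ APX; edges |AP|=3, |X|=23/2
  updated: d(APX,H)=39/4, d(APX,N)=29/4, d(APX,Z)=31/2
3. join APX+N (d=29/4, Q=-173/4) ⇒ ANPX; edges |APX|=87/16, |N|=29/16
  updated: d(ANPX,H)=15/4, d(ANPX,Z)=85/8
4. join ANPX+H (d=15/4, Q=-195/8) ⇒ AHNPX; edges |ANPX|=35/16, |H|=25/16
  updated: d(AHNPX,Z)=135/16
5. join AHNPX+Z (d=135/16) ⇒ AHNPXZ; edges |AHNPX|=135/32, |Z|=135/32
final tree: (((((A:27/4,P:-15/4):3,X:23/2):87/16,N:29/16):35/16,H:25/16):135/32,Z:135/32)
total length: 591/16

(((((A:27/4,P:-15/4):3,X:23/2):87/16,N:29/16):35/16,H:25/16):135/32,Z:135/32)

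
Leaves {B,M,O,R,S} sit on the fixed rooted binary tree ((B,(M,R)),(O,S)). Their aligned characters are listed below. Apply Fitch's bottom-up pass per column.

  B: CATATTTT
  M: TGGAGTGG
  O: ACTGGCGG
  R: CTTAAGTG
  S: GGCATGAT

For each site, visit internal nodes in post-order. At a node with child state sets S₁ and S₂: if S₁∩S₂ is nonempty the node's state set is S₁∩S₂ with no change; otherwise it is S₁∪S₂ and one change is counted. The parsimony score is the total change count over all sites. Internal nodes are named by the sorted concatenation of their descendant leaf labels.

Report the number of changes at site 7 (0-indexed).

site 0, node MR: M={T} ∪ R={C} → {C,T} (+1)
site 0, node BMR: B={C} ∩ MR={C,T} → {C} (+0)
site 0, node OS: O={A} ∪ S={G} → {A,G} (+1)
site 0, node BMORS: BMR={C} ∪ OS={A,G} → {A,C,G} (+1)
site 1, node MR: M={G} ∪ R={T} → {G,T} (+1)
site 1, node BMR: B={A} ∪ MR={G,T} → {A,G,T} (+1)
site 1, node OS: O={C} ∪ S={G} → {C,G} (+1)
site 1, node BMORS: BMR={A,G,T} ∩ OS={C,G} → {G} (+0)
site 2, node MR: M={G} ∪ R={T} → {G,T} (+1)
site 2, node BMR: B={T} ∩ MR={G,T} → {T} (+0)
site 2, node OS: O={T} ∪ S={C} → {C,T} (+1)
site 2, node BMORS: BMR={T} ∩ OS={C,T} → {T} (+0)
site 3, node MR: M={A} ∩ R={A} → {A} (+0)
site 3, node BMR: B={A} ∩ MR={A} → {A} (+0)
site 3, node OS: O={G} ∪ S={A} → {A,G} (+1)
site 3, node BMORS: BMR={A} ∩ OS={A,G} → {A} (+0)
site 4, node MR: M={G} ∪ R={A} → {A,G} (+1)
site 4, node BMR: B={T} ∪ MR={A,G} → {A,G,T} (+1)
site 4, node OS: O={G} ∪ S={T} → {G,T} (+1)
site 4, node BMORS: BMR={A,G,T} ∩ OS={G,T} → {G,T} (+0)
site 5, node MR: M={T} ∪ R={G} → {G,T} (+1)
site 5, node BMR: B={T} ∩ MR={G,T} → {T} (+0)
site 5, node OS: O={C} ∪ S={G} → {C,G} (+1)
site 5, node BMORS: BMR={T} ∪ OS={C,G} → {C,G,T} (+1)
site 6, node MR: M={G} ∪ R={T} → {G,T} (+1)
site 6, node BMR: B={T} ∩ MR={G,T} → {T} (+0)
site 6, node OS: O={G} ∪ S={A} → {A,G} (+1)
site 6, node BMORS: BMR={T} ∪ OS={A,G} → {A,G,T} (+1)
site 7, node MR: M={G} ∩ R={G} → {G} (+0)
site 7, node BMR: B={T} ∪ MR={G} → {G,T} (+1)
site 7, node OS: O={G} ∪ S={T} → {G,T} (+1)
site 7, node BMORS: BMR={G,T} ∩ OS={G,T} → {G,T} (+0)
per-site changes: [3, 3, 2, 1, 3, 3, 3, 2]; total = 20

2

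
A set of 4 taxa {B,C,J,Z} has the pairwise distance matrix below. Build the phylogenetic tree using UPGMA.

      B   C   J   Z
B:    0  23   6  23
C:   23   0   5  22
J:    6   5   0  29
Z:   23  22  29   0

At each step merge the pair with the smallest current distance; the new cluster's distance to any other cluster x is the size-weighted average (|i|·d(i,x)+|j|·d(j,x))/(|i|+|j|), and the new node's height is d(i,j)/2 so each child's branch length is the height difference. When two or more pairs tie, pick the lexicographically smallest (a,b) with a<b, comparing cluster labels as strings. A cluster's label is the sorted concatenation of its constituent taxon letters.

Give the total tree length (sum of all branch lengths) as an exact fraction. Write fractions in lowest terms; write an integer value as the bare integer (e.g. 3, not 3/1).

1. join C+J (d=5) ⇒ CJ; edges |C|=5/2, |J|=5/2
  updated: d(B,CJ)=29/2, d(CJ,Z)=51/2
2. join B+CJ (d=29/2) ⇒ BCJ; edges |B|=29/4, |CJ|=19/4
  updated: d(BCJ,Z)=74/3
3. join BCJ+Z (d=74/3) ⇒ BCJZ; edges |BCJ|=61/12, |Z|=37/3
final tree: ((B:29/4,(C:5/2,J:5/2):19/4):61/12,Z:37/3)
total length: 413/12

413/12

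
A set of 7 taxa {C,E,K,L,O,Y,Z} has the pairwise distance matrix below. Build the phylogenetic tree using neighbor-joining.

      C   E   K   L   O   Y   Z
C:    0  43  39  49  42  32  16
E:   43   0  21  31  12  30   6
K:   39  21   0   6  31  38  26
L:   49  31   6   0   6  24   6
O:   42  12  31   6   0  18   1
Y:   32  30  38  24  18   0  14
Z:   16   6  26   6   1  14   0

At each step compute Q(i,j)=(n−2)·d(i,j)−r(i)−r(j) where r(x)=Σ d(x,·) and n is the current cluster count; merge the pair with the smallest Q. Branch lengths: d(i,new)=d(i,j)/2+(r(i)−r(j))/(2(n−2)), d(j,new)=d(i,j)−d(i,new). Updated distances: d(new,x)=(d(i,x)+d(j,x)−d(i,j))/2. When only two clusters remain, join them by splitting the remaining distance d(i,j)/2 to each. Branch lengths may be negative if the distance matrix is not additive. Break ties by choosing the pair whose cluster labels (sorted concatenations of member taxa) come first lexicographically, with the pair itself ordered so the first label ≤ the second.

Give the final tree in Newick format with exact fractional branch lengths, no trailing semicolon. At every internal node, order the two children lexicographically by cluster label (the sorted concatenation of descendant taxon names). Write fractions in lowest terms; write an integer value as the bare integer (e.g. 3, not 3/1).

(((((C:45/2,Y:19/2):5,Z:-6):63/16,(K:69/10,L:-9/10):197/16):15/16,E:149/16):43/32,O:43/32)

1. join K+L (d=6, Q=-253) ⇒ KL; edges |K|=69/10, |L|=-9/10
  updated: d(C,KL)=41, d(E,KL)=23, d(KL,O)=31/2, d(KL,Y)=28, d(KL,Z)=13
2. join C+Y (d=32, Q=-168) ⇒ CY; edges |C|=45/2, |Y|=19/2
  updated: d(CY,E)=41/2, d(CY,KL)=37/2, d(CY,O)=14, d(CY,Z)=-1
3. join CY+Z (d=-1, Q=-74) ⇒ CYZ; edges |CY|=5, |Z|=-6
  updated: d(CYZ,E)=55/4, d(CYZ,KL)=65/4, d(CYZ,O)=8
4. join CYZ+KL (d=65/4, Q=-241/4) ⇒ CKLYZ; edges |CYZ|=63/16, |KL|=197/16
  updated: d(CKLYZ,E)=41/4, d(CKLYZ,O)=29/8
5. join CKLYZ+E (d=41/4, Q=-207/8) ⇒ CEKLYZ; edges |CKLYZ|=15/16, |E|=149/16
  updated: d(CEKLYZ,O)=43/16
6. join CEKLYZ+O (d=43/16) ⇒ CEKLOYZ; edges |CEKLYZ|=43/32, |O|=43/32
final tree: (((((C:45/2,Y:19/2):5,Z:-6):63/16,(K:69/10,L:-9/10):197/16):15/16,E:149/16):43/32,O:43/32)
total length: 1059/16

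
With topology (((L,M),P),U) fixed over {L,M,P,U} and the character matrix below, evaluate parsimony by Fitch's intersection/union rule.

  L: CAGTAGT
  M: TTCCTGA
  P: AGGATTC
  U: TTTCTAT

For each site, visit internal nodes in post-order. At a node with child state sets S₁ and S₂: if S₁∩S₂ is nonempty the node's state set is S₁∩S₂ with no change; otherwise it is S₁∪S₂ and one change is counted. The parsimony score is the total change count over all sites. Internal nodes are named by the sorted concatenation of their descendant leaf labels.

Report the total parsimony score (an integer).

13

site 0, node LM: L={C} ∪ M={T} → {C,T} (+1)
site 0, node LMP: LM={C,T} ∪ P={A} → {A,C,T} (+1)
site 0, node LMPU: LMP={A,C,T} ∩ U={T} → {T} (+0)
site 1, node LM: L={A} ∪ M={T} → {A,T} (+1)
site 1, node LMP: LM={A,T} ∪ P={G} → {A,G,T} (+1)
site 1, node LMPU: LMP={A,G,T} ∩ U={T} → {T} (+0)
site 2, node LM: L={G} ∪ M={C} → {C,G} (+1)
site 2, node LMP: LM={C,G} ∩ P={G} → {G} (+0)
site 2, node LMPU: LMP={G} ∪ U={T} → {G,T} (+1)
site 3, node LM: L={T} ∪ M={C} → {C,T} (+1)
site 3, node LMP: LM={C,T} ∪ P={A} → {A,C,T} (+1)
site 3, node LMPU: LMP={A,C,T} ∩ U={C} → {C} (+0)
site 4, node LM: L={A} ∪ M={T} → {A,T} (+1)
site 4, node LMP: LM={A,T} ∩ P={T} → {T} (+0)
site 4, node LMPU: LMP={T} ∩ U={T} → {T} (+0)
site 5, node LM: L={G} ∩ M={G} → {G} (+0)
site 5, node LMP: LM={G} ∪ P={T} → {G,T} (+1)
site 5, node LMPU: LMP={G,T} ∪ U={A} → {A,G,T} (+1)
site 6, node LM: L={T} ∪ M={A} → {A,T} (+1)
site 6, node LMP: LM={A,T} ∪ P={C} → {A,C,T} (+1)
site 6, node LMPU: LMP={A,C,T} ∩ U={T} → {T} (+0)
per-site changes: [2, 2, 2, 2, 1, 2, 2]; total = 13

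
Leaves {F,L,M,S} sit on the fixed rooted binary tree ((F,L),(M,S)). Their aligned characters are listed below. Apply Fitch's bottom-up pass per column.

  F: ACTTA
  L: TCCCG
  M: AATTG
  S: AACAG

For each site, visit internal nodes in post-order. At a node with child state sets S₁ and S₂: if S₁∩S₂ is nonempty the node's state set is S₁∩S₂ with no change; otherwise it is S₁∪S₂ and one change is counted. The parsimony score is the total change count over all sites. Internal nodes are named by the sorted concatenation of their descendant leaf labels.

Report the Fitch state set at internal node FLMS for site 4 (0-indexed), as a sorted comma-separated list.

G

[col 0] FL: children F:{A}, L:{T} ∪→ {A,T}; cost 1
[col 0] MS: children M:{A}, S:{A} ∩→ {A}; cost 0
[col 0] FLMS: children FL:{A,T}, MS:{A} ∩→ {A}; cost 0
[col 1] FL: children F:{C}, L:{C} ∩→ {C}; cost 0
[col 1] MS: children M:{A}, S:{A} ∩→ {A}; cost 0
[col 1] FLMS: children FL:{C}, MS:{A} ∪→ {A,C}; cost 1
[col 2] FL: children F:{T}, L:{C} ∪→ {C,T}; cost 1
[col 2] MS: children M:{T}, S:{C} ∪→ {C,T}; cost 1
[col 2] FLMS: children FL:{C,T}, MS:{C,T} ∩→ {C,T}; cost 0
[col 3] FL: children F:{T}, L:{C} ∪→ {C,T}; cost 1
[col 3] MS: children M:{T}, S:{A} ∪→ {A,T}; cost 1
[col 3] FLMS: children FL:{C,T}, MS:{A,T} ∩→ {T}; cost 0
[col 4] FL: children F:{A}, L:{G} ∪→ {A,G}; cost 1
[col 4] MS: children M:{G}, S:{G} ∩→ {G}; cost 0
[col 4] FLMS: children FL:{A,G}, MS:{G} ∩→ {G}; cost 0
per-site changes: [1, 1, 2, 2, 1]; total = 7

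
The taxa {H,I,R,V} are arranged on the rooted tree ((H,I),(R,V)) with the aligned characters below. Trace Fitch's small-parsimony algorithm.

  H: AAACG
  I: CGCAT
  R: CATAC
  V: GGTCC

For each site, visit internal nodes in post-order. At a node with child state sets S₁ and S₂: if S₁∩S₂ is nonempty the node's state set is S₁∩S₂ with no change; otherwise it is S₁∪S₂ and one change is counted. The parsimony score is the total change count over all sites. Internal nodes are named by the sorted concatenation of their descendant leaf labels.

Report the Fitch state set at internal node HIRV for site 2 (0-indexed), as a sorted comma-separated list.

HI@0: {A} ∪ {C} = {A,C} (union, +1)
RV@0: {C} ∪ {G} = {C,G} (union, +1)
HIRV@0: {A,C} ∩ {C,G} = {C} (intersection, +0)
HI@1: {A} ∪ {G} = {A,G} (union, +1)
RV@1: {A} ∪ {G} = {A,G} (union, +1)
HIRV@1: {A,G} ∩ {A,G} = {A,G} (intersection, +0)
HI@2: {A} ∪ {C} = {A,C} (union, +1)
RV@2: {T} ∩ {T} = {T} (intersection, +0)
HIRV@2: {A,C} ∪ {T} = {A,C,T} (union, +1)
HI@3: {C} ∪ {A} = {A,C} (union, +1)
RV@3: {A} ∪ {C} = {A,C} (union, +1)
HIRV@3: {A,C} ∩ {A,C} = {A,C} (intersection, +0)
HI@4: {G} ∪ {T} = {G,T} (union, +1)
RV@4: {C} ∩ {C} = {C} (intersection, +0)
HIRV@4: {G,T} ∪ {C} = {C,G,T} (union, +1)
per-site changes: [2, 2, 2, 2, 2]; total = 10

A,C,T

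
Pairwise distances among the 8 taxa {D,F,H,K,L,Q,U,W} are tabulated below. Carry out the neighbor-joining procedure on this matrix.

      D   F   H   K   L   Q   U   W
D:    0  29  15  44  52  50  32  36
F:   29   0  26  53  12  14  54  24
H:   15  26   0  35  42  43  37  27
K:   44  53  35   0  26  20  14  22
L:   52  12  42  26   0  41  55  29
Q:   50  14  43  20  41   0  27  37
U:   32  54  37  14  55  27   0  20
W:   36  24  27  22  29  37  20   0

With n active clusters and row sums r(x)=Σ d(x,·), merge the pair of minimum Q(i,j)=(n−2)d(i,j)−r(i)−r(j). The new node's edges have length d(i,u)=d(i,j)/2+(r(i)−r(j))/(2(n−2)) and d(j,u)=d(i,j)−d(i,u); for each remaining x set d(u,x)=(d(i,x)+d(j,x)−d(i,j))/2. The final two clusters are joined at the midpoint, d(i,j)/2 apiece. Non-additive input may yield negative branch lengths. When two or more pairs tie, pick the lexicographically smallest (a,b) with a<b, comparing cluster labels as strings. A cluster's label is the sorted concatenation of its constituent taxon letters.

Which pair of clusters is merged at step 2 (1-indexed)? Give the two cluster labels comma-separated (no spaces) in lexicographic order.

D,H

iteration 1: select F,L (d=12, Q=-397); attach at lengths (9/4, 39/4); label the merged cluster FL
  updated: d(D,FL)=69/2, d(FL,H)=28, d(FL,K)=67/2, d(FL,Q)=43/2, d(FL,U)=97/2, d(FL,W)=41/2
iteration 2: select D,H (d=15, Q=-643/2); attach at lengths (203/20, 97/20); label the merged cluster DH
  updated: d(DH,FL)=95/4, d(DH,K)=32, d(DH,Q)=39, d(DH,U)=27, d(DH,W)=24
iteration 3: select FL,Q (d=43/2, Q=-825/4); attach at lengths (357/32, 331/32); label the merged cluster FLQ
  updated: d(DH,FLQ)=165/8, d(FLQ,K)=16, d(FLQ,U)=27, d(FLQ,W)=18
iteration 4: select K,U (d=14, Q=-130); attach at lengths (19/3, 23/3); label the merged cluster KU
  updated: d(DH,KU)=45/2, d(FLQ,KU)=29/2, d(KU,W)=14
iteration 5: select DH,FLQ (d=165/8, Q=-79); attach at lengths (221/16, 109/16); label the merged cluster DFHLQ
  updated: d(DFHLQ,KU)=131/16, d(DFHLQ,W)=171/16
iteration 6: select DFHLQ,KU (d=131/16, Q=-263/8); attach at lengths (39/16, 23/4); label the merged cluster DFHKLQU
  updated: d(DFHKLQU,W)=33/4
iteration 7: select DFHKLQU,W (d=33/4); attach at lengths (33/8, 33/8); label the merged cluster DFHKLQUW
final tree: ((((D:203/20,H:97/20):221/16,((F:9/4,L:39/4):357/32,Q:331/32):109/16):39/16,(K:19/3,U:23/3):23/4):33/8,W:33/8)
total length: 1593/16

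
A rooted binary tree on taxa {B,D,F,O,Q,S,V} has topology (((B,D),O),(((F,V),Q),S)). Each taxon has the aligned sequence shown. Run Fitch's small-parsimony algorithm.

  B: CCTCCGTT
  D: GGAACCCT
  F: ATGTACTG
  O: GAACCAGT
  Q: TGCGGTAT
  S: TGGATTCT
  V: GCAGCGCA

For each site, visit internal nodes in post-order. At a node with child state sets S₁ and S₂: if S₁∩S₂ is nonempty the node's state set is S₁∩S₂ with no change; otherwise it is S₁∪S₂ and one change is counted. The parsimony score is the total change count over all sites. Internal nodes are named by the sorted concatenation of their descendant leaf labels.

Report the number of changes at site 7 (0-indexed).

BD@0: {C} ∪ {G} = {C,G} (union, +1)
BDO@0: {C,G} ∩ {G} = {G} (intersection, +0)
FV@0: {A} ∪ {G} = {A,G} (union, +1)
FQV@0: {A,G} ∪ {T} = {A,G,T} (union, +1)
FQSV@0: {A,G,T} ∩ {T} = {T} (intersection, +0)
BDFOQSV@0: {G} ∪ {T} = {G,T} (union, +1)
BD@1: {C} ∪ {G} = {C,G} (union, +1)
BDO@1: {C,G} ∪ {A} = {A,C,G} (union, +1)
FV@1: {T} ∪ {C} = {C,T} (union, +1)
FQV@1: {C,T} ∪ {G} = {C,G,T} (union, +1)
FQSV@1: {C,G,T} ∩ {G} = {G} (intersection, +0)
BDFOQSV@1: {A,C,G} ∩ {G} = {G} (intersection, +0)
BD@2: {T} ∪ {A} = {A,T} (union, +1)
BDO@2: {A,T} ∩ {A} = {A} (intersection, +0)
FV@2: {G} ∪ {A} = {A,G} (union, +1)
FQV@2: {A,G} ∪ {C} = {A,C,G} (union, +1)
FQSV@2: {A,C,G} ∩ {G} = {G} (intersection, +0)
BDFOQSV@2: {A} ∪ {G} = {A,G} (union, +1)
BD@3: {C} ∪ {A} = {A,C} (union, +1)
BDO@3: {A,C} ∩ {C} = {C} (intersection, +0)
FV@3: {T} ∪ {G} = {G,T} (union, +1)
FQV@3: {G,T} ∩ {G} = {G} (intersection, +0)
FQSV@3: {G} ∪ {A} = {A,G} (union, +1)
BDFOQSV@3: {C} ∪ {A,G} = {A,C,G} (union, +1)
BD@4: {C} ∩ {C} = {C} (intersection, +0)
BDO@4: {C} ∩ {C} = {C} (intersection, +0)
FV@4: {A} ∪ {C} = {A,C} (union, +1)
FQV@4: {A,C} ∪ {G} = {A,C,G} (union, +1)
FQSV@4: {A,C,G} ∪ {T} = {A,C,G,T} (union, +1)
BDFOQSV@4: {C} ∩ {A,C,G,T} = {C} (intersection, +0)
BD@5: {G} ∪ {C} = {C,G} (union, +1)
BDO@5: {C,G} ∪ {A} = {A,C,G} (union, +1)
FV@5: {C} ∪ {G} = {C,G} (union, +1)
FQV@5: {C,G} ∪ {T} = {C,G,T} (union, +1)
FQSV@5: {C,G,T} ∩ {T} = {T} (intersection, +0)
BDFOQSV@5: {A,C,G} ∪ {T} = {A,C,G,T} (union, +1)
BD@6: {T} ∪ {C} = {C,T} (union, +1)
BDO@6: {C,T} ∪ {G} = {C,G,T} (union, +1)
FV@6: {T} ∪ {C} = {C,T} (union, +1)
FQV@6: {C,T} ∪ {A} = {A,C,T} (union, +1)
FQSV@6: {A,C,T} ∩ {C} = {C} (intersection, +0)
BDFOQSV@6: {C,G,T} ∩ {C} = {C} (intersection, +0)
BD@7: {T} ∩ {T} = {T} (intersection, +0)
BDO@7: {T} ∩ {T} = {T} (intersection, +0)
FV@7: {G} ∪ {A} = {A,G} (union, +1)
FQV@7: {A,G} ∪ {T} = {A,G,T} (union, +1)
FQSV@7: {A,G,T} ∩ {T} = {T} (intersection, +0)
BDFOQSV@7: {T} ∩ {T} = {T} (intersection, +0)
per-site changes: [4, 4, 4, 4, 3, 5, 4, 2]; total = 30

2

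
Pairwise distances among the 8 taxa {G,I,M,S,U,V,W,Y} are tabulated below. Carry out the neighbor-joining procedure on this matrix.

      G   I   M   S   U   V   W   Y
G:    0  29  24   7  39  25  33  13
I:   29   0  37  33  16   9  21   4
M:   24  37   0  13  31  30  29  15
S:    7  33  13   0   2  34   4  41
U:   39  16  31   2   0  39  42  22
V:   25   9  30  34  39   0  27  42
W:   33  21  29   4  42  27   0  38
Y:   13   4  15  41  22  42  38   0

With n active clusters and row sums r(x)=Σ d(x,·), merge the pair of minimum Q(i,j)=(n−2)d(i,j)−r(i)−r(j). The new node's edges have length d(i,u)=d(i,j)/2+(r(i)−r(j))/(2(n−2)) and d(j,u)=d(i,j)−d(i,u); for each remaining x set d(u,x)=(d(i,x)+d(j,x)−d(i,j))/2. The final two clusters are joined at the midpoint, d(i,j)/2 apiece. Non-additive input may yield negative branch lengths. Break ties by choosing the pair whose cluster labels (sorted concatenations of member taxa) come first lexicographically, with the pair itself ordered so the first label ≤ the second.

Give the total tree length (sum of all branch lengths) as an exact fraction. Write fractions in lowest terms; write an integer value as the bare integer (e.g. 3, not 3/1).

1197/16

iteration 1: select S,U (d=2, Q=-313); attach at lengths (-15/4, 23/4); label the merged cluster SU
  updated: d(G,SU)=22, d(I,SU)=47/2, d(M,SU)=21, d(SU,V)=71/2, d(SU,W)=22, d(SU,Y)=61/2
iteration 2: select I,V (d=9, Q=-247); attach at lengths (0, 9); label the merged cluster IV
  updated: d(G,IV)=45/2, d(IV,M)=29, d(IV,SU)=25, d(IV,W)=39/2, d(IV,Y)=37/2
iteration 3: select IV,W (d=39/2, Q=-178); attach at lengths (51/8, 105/8); label the merged cluster IVW
  updated: d(G,IVW)=18, d(IVW,M)=77/4, d(IVW,SU)=55/4, d(IVW,Y)=37/2
iteration 4: select IVW,SU (d=55/4, Q=-231/2); attach at lengths (47/12, 59/6); label the merged cluster ISUVW
  updated: d(G,ISUVW)=105/8, d(ISUVW,M)=53/4, d(ISUVW,Y)=141/8
iteration 5: select G,Y (d=13, Q=-279/4); attach at lengths (61/8, 43/8); label the merged cluster GY
  updated: d(GY,ISUVW)=71/8, d(GY,M)=13
iteration 6: select GY,ISUVW (d=71/8, Q=-281/8); attach at lengths (69/16, 73/16); label the merged cluster GISUVWY
  updated: d(GISUVWY,M)=139/16
iteration 7: select GISUVWY,M (d=139/16); attach at lengths (139/32, 139/32); label the merged cluster GIMSUVWY
final tree: (((G:61/8,Y:43/8):69/16,(((I:0,V:9):51/8,W:105/8):47/12,(S:-15/4,U:23/4):59/6):73/16):139/32,M:139/32)
total length: 1197/16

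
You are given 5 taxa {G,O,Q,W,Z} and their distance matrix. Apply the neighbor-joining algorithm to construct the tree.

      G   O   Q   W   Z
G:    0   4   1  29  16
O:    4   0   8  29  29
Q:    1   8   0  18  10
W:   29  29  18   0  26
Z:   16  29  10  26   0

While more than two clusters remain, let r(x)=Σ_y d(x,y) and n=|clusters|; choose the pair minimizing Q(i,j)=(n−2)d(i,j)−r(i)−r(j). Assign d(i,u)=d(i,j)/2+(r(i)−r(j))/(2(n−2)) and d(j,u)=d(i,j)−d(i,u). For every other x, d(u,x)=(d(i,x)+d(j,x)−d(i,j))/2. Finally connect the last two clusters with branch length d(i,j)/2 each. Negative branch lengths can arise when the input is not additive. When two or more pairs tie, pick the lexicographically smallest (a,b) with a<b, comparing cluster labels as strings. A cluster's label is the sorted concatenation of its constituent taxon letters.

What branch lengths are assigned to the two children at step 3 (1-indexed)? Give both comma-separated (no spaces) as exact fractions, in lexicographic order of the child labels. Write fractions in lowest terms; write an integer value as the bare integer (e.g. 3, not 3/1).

37/8,133/8

1. join G+O (d=4, Q=-108) ⇒ GO; edges |G|=-4/3, |O|=16/3
  updated: d(GO,Q)=5/2, d(GO,W)=27, d(GO,Z)=41/2
2. join GO+Q (d=5/2, Q=-151/2) ⇒ GOQ; edges |GO|=49/8, |Q|=-29/8
  updated: d(GOQ,W)=85/4, d(GOQ,Z)=14
3. join GOQ+W (d=85/4, Q=-245/4) ⇒ GOQW; edges |GOQ|=37/8, |W|=133/8
  updated: d(GOQW,Z)=75/8
4. join GOQW+Z (d=75/8) ⇒ GOQWZ; edges |GOQW|=75/16, |Z|=75/16
final tree: ((((G:-4/3,O:16/3):49/8,Q:-29/8):37/8,W:133/8):75/16,Z:75/16)
total length: 297/8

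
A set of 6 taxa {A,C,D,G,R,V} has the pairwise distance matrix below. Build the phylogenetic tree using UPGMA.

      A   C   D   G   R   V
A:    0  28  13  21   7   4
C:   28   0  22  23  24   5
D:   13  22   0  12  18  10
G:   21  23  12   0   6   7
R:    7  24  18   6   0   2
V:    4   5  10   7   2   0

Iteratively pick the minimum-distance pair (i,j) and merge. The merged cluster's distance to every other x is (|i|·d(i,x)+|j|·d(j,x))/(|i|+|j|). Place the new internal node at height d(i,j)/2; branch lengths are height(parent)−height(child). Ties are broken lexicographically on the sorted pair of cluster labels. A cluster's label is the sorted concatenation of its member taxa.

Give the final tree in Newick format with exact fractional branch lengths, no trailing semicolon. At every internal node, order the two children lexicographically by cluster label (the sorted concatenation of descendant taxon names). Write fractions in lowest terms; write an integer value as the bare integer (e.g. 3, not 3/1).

((((A:11/4,(R:1,V:1):7/4):35/12,G:17/3):23/24,D:53/8):143/40,C:51/5)

1. join R+V (d=2) ⇒ RV; edges |R|=1, |V|=1
  updated: d(A,RV)=11/2, d(C,RV)=29/2, d(D,RV)=14, d(G,RV)=13/2
2. join A+RV (d=11/2) ⇒ ARV; edges |A|=11/4, |RV|=7/4
  updated: d(ARV,C)=19, d(ARV,D)=41/3, d(ARV,G)=34/3
3. join ARV+G (d=34/3) ⇒ AGRV; edges |ARV|=35/12, |G|=17/3
  updated: d(AGRV,C)=20, d(AGRV,D)=53/4
4. join AGRV+D (d=53/4) ⇒ ADGRV; edges |AGRV|=23/24, |D|=53/8
  updated: d(ADGRV,C)=102/5
5. join ADGRV+C (d=102/5) ⇒ ACDGRV; edges |ADGRV|=143/40, |C|=51/5
final tree: ((((A:11/4,(R:1,V:1):7/4):35/12,G:17/3):23/24,D:53/8):143/40,C:51/5)
total length: 4373/120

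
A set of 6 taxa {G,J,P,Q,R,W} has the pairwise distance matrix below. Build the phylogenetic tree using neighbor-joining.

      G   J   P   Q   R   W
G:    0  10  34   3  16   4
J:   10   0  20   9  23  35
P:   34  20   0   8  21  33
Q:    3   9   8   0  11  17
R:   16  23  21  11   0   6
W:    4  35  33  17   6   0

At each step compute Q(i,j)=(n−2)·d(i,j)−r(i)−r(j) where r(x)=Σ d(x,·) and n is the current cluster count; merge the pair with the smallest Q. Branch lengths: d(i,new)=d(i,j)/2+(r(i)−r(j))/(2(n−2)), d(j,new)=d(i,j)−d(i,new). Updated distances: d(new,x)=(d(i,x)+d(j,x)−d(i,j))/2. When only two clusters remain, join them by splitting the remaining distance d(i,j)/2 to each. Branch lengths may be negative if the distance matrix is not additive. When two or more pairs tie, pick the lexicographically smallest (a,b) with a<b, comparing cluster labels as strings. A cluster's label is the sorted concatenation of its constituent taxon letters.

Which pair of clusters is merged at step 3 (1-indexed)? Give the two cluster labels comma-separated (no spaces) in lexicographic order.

GRW,J

1. join R+W (d=6, Q=-148) ⇒ RW; edges |R|=3/4, |W|=21/4
  updated: d(G,RW)=7, d(J,RW)=26, d(P,RW)=24, d(Q,RW)=11
2. join G+RW (d=7, Q=-101) ⇒ GRW; edges |G|=7/6, |RW|=35/6
  updated: d(GRW,J)=29/2, d(GRW,P)=51/2, d(GRW,Q)=7/2
3. join GRW+J (d=29/2, Q=-58) ⇒ GJRW; edges |GRW|=29/4, |J|=29/4
  updated: d(GJRW,P)=31/2, d(GJRW,Q)=-1
4. join GJRW+P (d=31/2, Q=-45/2) ⇒ GJPRW; edges |GJRW|=13/4, |P|=49/4
  updated: d(GJPRW,Q)=-17/4
5. join GJPRW+Q (d=-17/4) ⇒ GJPQRW; edges |GJPRW|=-17/8, |Q|=-17/8
final tree: ((((G:7/6,(R:3/4,W:21/4):35/6):29/4,J:29/4):13/4,P:49/4):-17/8,Q:-17/8)
total length: 155/4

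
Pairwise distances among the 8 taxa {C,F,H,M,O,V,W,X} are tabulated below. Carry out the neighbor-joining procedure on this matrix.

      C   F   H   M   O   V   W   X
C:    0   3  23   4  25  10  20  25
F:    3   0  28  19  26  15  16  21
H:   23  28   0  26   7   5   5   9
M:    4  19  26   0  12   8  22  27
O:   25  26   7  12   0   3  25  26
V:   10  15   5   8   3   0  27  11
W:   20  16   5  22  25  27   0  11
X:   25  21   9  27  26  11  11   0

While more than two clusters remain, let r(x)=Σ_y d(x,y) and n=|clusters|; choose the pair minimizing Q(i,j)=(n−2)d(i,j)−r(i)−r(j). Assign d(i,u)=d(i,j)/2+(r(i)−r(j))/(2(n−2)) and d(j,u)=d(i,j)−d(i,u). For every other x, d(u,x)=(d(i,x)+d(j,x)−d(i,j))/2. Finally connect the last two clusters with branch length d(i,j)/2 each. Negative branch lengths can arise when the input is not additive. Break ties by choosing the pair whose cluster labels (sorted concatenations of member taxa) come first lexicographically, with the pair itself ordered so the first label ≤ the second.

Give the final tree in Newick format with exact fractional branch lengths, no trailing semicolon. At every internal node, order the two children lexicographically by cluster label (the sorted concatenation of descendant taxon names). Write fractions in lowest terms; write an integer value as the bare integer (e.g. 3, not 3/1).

1. join C+F (d=3, Q=-220) ⇒ CF; edges |C|=0, |F|=3
  updated: d(CF,H)=24, d(CF,M)=10, d(CF,O)=24, d(CF,V)=11, d(CF,W)=33/2, d(CF,X)=43/2
2. join CF+M (d=10, Q=-162) ⇒ CFM; edges |CF|=26/5, |M|=24/5
  updated: d(CFM,H)=20, d(CFM,O)=13, d(CFM,V)=9/2, d(CFM,W)=57/4, d(CFM,X)=77/4
3. join W+X (d=11, Q=-229/2) ⇒ WX; edges |W|=25/4, |X|=19/4
  updated: d(CFM,WX)=45/4, d(H,WX)=3/2, d(O,WX)=20, d(V,WX)=27/2
4. join H+WX (d=3/2, Q=-301/4) ⇒ HWX; edges |H|=-11/8, |WX|=23/8
  updated: d(CFM,HWX)=119/8, d(HWX,O)=51/4, d(HWX,V)=17/2
5. join CFM+V (d=9/2, Q=-315/8) ⇒ CFMV; edges |CFM|=203/32, |V|=-59/32
  updated: d(CFMV,HWX)=151/16, d(CFMV,O)=23/4
6. join CFMV+HWX (d=151/16, Q=-447/16) ⇒ CFHMVWX; edges |CFMV|=39/32, |HWX|=263/32
  updated: d(CFHMVWX,O)=145/32
7. join CFHMVWX+O (d=145/32) ⇒ CFHMOVWX; edges |CFHMVWX|=145/64, |O|=145/64
final tree: (((((C:0,F:3):26/5,M:24/5):203/32,V:-59/32):39/32,(H:-11/8,(W:25/4,X:19/4):23/8):263/32):145/64,O:145/64)
total length: 1407/32

(((((C:0,F:3):26/5,M:24/5):203/32,V:-59/32):39/32,(H:-11/8,(W:25/4,X:19/4):23/8):263/32):145/64,O:145/64)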